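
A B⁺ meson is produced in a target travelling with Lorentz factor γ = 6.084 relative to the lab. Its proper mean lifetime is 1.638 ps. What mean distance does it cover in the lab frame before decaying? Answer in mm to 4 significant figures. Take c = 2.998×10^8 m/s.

β = √(1 − 1/γ²) = √(1 − 1/6.084²) = 0.986399
Dilated lifetime: Δt = γτ₀ = 6.084 × 1.638 ps = 9.96559 ps
d = vΔt = 0.986399c × 9.96559 ps = 2.95723×10^8 m/s × 9.96559×10^-12 s = 2.947 mm

d ≈ 2.947 mm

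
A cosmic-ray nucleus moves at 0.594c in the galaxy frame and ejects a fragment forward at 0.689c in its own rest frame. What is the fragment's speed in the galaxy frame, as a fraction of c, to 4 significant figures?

u ≈ 0.9104c

Compose boost 2: (0.689 + 0.594)/(1 + 0.689×0.594) = 1.283/1.40927 = 0.9104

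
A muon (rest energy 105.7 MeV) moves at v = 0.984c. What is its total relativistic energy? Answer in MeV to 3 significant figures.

γ = 1/√(1 − 0.984²) = 5.6127
E = γm₀c² = 5.6127 × 105.7 MeV = 593 MeV

E ≈ 593 MeV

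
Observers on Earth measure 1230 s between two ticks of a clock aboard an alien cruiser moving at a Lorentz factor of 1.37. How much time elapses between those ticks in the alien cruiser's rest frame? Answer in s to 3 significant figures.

τ₀ ≈ 898 s

γ = 1.37 (given)
Proper time: τ₀ = Δt/γ = 1230/1.37 = 898 s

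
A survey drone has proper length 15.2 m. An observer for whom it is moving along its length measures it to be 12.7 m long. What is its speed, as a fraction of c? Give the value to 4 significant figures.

γ = L₀/L = 15.2/12.7 = 1.19685
β = √(1 − 1/γ²) = 0.5495

β ≈ 0.5495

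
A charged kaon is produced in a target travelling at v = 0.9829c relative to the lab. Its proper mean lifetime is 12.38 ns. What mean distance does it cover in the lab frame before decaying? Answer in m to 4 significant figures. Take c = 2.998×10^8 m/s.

γ = 1/√(1 − 0.9829²) = 5.43065
Dilated lifetime: Δt = γτ₀ = 5.43065 × 12.38 ns = 67.2314 ns
d = vΔt = 0.9829c × 67.2314 ns = 2.94673×10^8 m/s × 6.72314×10^-8 s = 19.81 m

d ≈ 19.81 m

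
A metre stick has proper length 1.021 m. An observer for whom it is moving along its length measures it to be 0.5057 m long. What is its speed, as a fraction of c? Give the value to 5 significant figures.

γ = L₀/L = 1.021/0.5057 = 2.018984
β = √(1 − 1/γ²) = 0.86872

β ≈ 0.86872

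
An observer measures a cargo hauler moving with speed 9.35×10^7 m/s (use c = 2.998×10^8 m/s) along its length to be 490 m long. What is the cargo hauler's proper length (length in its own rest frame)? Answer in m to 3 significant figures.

β = v/c = 9.35×10^7 / 2.998×10^8 = 0.31187
γ = 1/√(1 − 0.31187²) = 1.0525
L₀ = γL = 1.0525 × 490 = 516 m

L₀ ≈ 516 m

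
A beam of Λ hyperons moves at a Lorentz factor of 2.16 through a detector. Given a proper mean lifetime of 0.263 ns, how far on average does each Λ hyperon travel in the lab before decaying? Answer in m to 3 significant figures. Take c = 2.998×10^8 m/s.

β = √(1 − 1/γ²) = √(1 − 1/2.16²) = 0.88638
Dilated lifetime: Δt = γτ₀ = 2.16 × 0.263 ns = 0.56808 ns
d = vΔt = 0.88638c × 0.56808 ns = 2.6574×10^8 m/s × 5.6808×10^-10 s = 0.151 m

d ≈ 0.151 m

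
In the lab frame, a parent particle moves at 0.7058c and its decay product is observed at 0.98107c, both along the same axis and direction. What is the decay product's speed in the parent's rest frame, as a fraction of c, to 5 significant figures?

u' ≈ 0.89501c

Inverse velocity addition: u' = (u − v)/(1 − uv/c²)
= (0.98107 − 0.7058)/(1 − 0.98107×0.7058) = 0.27527/0.3075608 = 0.89501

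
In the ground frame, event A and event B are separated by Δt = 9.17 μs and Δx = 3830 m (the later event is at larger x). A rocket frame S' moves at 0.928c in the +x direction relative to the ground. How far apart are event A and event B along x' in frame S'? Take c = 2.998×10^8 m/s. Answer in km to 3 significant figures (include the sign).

γ = 1/√(1 − 0.928²) = 2.6840
Δx' = γ(Δx − vΔt) = 2.6840 × (3830 m − 0.928×(2.998×10^8 m/s)×9.17×10^-6 s)
= 2.6840 × (1278.8 m) = 3.43 km

Δx' ≈ 3.43 km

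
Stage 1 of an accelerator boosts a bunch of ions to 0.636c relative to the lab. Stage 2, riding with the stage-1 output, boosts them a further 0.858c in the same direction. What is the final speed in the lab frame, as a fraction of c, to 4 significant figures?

u ≈ 0.9666c

Compose boost 2: (0.858 + 0.636)/(1 + 0.858×0.636) = 1.494/1.54569 = 0.9666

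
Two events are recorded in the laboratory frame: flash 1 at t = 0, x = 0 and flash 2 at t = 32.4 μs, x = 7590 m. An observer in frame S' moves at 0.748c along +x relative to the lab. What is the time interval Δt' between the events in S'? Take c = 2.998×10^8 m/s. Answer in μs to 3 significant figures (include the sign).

Δt' ≈ 20.3 μs

γ = 1/√(1 − 0.748²) = 1.5067
Δt' = γ(Δt − vΔx/c²) = 1.5067 × (32.4 μs − 0.748×7590 m / (2.998×10^8 m/s))
= 1.5067 × (13.463 μs) = 20.3 μs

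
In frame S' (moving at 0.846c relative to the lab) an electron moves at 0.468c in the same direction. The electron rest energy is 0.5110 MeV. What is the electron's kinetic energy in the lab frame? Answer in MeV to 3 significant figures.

u_lab = (0.468 + 0.846)/(1 + 0.468×0.846) = 0.941309
γ = 1/√(1 − 0.941309²) = 2.9626
K = (γ − 1)m₀c² = (2.9626 − 1) × 0.5110 = 1.9626 × 0.5110 = 1.00 MeV

K ≈ 1.00 MeV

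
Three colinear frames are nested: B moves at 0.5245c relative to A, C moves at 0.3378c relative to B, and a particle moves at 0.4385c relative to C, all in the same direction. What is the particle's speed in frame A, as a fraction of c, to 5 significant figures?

Compose boost 2: (0.3378 + 0.5245)/(1 + 0.3378×0.5245) = 0.86230/1.177176 = 0.7325157
Compose boost 3: (0.4385 + 0.7325157)/(1 + 0.4385×0.7325157) = 1.171016/1.321208 = 0.88632

u ≈ 0.88632c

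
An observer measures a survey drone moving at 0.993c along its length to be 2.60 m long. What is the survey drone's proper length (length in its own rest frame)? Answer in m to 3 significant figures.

γ = 1/√(1 − 0.993²) = 8.4664
L₀ = γL = 8.4664 × 2.60 = 22.0 m

L₀ ≈ 22.0 m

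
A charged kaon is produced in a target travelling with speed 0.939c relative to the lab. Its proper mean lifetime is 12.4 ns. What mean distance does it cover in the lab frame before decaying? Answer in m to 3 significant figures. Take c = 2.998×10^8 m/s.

d ≈ 10.1 m

γ = 1/√(1 − 0.939²) = 2.9077
Dilated lifetime: Δt = γτ₀ = 2.9077 × 12.4 ns = 36.055 ns
d = vΔt = 0.939c × 36.055 ns = 2.8151×10^8 m/s × 3.6055×10^-8 s = 10.1 m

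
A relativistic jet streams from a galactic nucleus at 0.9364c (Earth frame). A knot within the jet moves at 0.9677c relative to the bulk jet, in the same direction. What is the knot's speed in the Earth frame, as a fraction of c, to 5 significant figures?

Relativistic velocity addition: u = (u' + v)/(1 + u'v/c²)
= (0.9677 + 0.9364)/(1 + 0.9677×0.9364) = 1.9041/1.906154 = 0.99892

u ≈ 0.99892c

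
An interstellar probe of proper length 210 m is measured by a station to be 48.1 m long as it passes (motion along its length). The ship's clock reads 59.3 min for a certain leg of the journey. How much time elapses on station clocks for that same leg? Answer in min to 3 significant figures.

Δt ≈ 259 min

Length contraction ⇒ γ = L₀/L = 210/48.1 = 4.3659
Time dilation: Δt = γτ₀ = 4.3659 × 59.3 min = 259 min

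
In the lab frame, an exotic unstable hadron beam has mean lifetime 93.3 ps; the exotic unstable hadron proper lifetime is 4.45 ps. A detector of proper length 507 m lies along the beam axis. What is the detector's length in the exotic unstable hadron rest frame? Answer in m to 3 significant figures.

Time dilation ⇒ γ = Δt/τ₀ = 93.3/4.45 = 20.966
Length contraction: L = L₀/γ = 507/20.966 = 24.2 m

L ≈ 24.2 m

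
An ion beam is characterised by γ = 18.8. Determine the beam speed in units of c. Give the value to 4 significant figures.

β = √(1 − 1/γ²) = √(1 − 1/18.8²) = √(0.997171) = 0.9986

β ≈ 0.9986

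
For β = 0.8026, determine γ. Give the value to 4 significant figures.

γ = 1/√(1 − β²) = 1/√(1 − 0.8026²) = 1/√(0.355833) = 1.676

γ ≈ 1.676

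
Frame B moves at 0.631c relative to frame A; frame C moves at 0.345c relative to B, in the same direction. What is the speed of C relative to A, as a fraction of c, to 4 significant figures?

u ≈ 0.8015c

Compose boost 2: (0.345 + 0.631)/(1 + 0.345×0.631) = 0.9760/1.21769 = 0.8015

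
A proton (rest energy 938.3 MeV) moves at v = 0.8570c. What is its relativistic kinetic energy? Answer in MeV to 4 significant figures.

γ = 1/√(1 − 0.8570²) = 1.94056
K = (γ − 1)m₀c² = (1.94056 − 1) × 938.3 MeV = 0.940555 × 938.3 MeV = 882.5 MeV

K ≈ 882.5 MeV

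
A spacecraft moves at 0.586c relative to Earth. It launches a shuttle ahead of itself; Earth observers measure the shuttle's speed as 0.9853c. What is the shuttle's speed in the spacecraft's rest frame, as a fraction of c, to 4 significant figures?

u' ≈ 0.9448c

Inverse velocity addition: u' = (u − v)/(1 − uv/c²)
= (0.9853 − 0.586)/(1 − 0.9853×0.586) = 0.3993/0.422614 = 0.9448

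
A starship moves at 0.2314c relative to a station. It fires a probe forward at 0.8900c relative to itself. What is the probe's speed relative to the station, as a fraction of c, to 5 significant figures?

Relativistic velocity addition: u = (u' + v)/(1 + u'v/c²)
= (0.8900 + 0.2314)/(1 + 0.8900×0.2314) = 1.1214/1.205946 = 0.92989

u ≈ 0.92989c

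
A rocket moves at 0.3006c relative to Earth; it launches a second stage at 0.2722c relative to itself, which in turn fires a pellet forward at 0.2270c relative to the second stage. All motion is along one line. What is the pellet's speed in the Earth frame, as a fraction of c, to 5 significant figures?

Compose boost 2: (0.2722 + 0.3006)/(1 + 0.2722×0.3006) = 0.57280/1.081823 = 0.5294765
Compose boost 3: (0.2270 + 0.5294765)/(1 + 0.2270×0.5294765) = 0.7564765/1.120191 = 0.67531

u ≈ 0.67531c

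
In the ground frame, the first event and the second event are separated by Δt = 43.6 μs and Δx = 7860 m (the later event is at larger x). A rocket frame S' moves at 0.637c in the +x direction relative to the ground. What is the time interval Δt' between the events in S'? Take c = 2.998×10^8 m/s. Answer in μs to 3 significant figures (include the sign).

Δt' ≈ 34.9 μs

γ = 1/√(1 − 0.637²) = 1.2972
Δt' = γ(Δt − vΔx/c²) = 1.2972 × (43.6 μs − 0.637×7860 m / (2.998×10^8 m/s))
= 1.2972 × (26.899 μs) = 34.9 μs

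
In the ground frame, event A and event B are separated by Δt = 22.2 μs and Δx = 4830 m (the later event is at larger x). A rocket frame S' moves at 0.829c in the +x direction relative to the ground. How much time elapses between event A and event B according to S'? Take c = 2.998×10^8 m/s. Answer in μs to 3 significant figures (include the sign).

γ = 1/√(1 − 0.829²) = 1.7881
Δt' = γ(Δt − vΔx/c²) = 1.7881 × (22.2 μs − 0.829×4830 m / (2.998×10^8 m/s))
= 1.7881 × (8.8442 μs) = 15.8 μs

Δt' ≈ 15.8 μs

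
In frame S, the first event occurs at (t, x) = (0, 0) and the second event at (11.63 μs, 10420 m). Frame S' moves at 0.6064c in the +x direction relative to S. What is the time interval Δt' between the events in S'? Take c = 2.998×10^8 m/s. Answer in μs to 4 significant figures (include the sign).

Δt' ≈ -11.88 μs

γ = 1/√(1 − 0.6064²) = 1.25761
Δt' = γ(Δt − vΔx/c²) = 1.25761 × (11.63 μs − 0.6064×10420 m / (2.998×10^8 m/s))
= 1.25761 × (-9.44634 μs) = -11.88 μs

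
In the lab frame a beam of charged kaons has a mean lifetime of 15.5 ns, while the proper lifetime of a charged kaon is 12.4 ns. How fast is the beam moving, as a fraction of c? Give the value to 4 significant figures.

γ = Δt/τ₀ = 15.5/12.4 = 1.25000
β = √(1 − 1/γ²) = √(1 − 1/1.25000²) = 0.6000

β ≈ 0.6000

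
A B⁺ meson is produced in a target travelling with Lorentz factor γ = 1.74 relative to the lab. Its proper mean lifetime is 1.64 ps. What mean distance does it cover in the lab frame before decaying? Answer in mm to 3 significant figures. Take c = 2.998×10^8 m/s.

d ≈ 0.700 mm

β = √(1 − 1/γ²) = √(1 − 1/1.74²) = 0.81836
Dilated lifetime: Δt = γτ₀ = 1.74 × 1.64 ps = 2.8536 ps
d = vΔt = 0.81836c × 2.8536 ps = 2.4534×10^8 m/s × 2.8536×10^-12 s = 0.700 mm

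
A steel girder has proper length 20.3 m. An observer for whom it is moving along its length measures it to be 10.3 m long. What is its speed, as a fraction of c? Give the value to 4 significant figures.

γ = L₀/L = 20.3/10.3 = 1.97087
β = √(1 − 1/γ²) = 0.8617

β ≈ 0.8617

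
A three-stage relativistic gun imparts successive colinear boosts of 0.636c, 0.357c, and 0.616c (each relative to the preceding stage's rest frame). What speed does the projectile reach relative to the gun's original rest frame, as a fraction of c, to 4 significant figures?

u ≈ 0.9511c

Compose boost 2: (0.357 + 0.636)/(1 + 0.357×0.636) = 0.9930/1.22705 = 0.809257
Compose boost 3: (0.616 + 0.809257)/(1 + 0.616×0.809257) = 1.42526/1.49850 = 0.9511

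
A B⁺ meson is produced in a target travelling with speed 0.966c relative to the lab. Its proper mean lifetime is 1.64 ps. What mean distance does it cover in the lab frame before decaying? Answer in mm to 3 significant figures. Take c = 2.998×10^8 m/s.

d ≈ 1.84 mm

γ = 1/√(1 − 0.966²) = 3.8678
Dilated lifetime: Δt = γτ₀ = 3.8678 × 1.64 ps = 6.3433 ps
d = vΔt = 0.966c × 6.3433 ps = 2.8961×10^8 m/s × 6.3433×10^-12 s = 1.84 mm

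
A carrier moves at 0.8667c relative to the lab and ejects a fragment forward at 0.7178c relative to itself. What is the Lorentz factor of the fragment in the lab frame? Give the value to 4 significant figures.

γ ≈ 4.671

u_lab = (0.7178 + 0.8667)/(1 + 0.7178×0.8667) = 1.5845/1.622117 = 0.9768098
γ = 1/√(1 − 0.9768098²) = 4.671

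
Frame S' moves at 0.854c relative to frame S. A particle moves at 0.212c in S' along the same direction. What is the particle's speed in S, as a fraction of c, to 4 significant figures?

Relativistic velocity addition: u = (u' + v)/(1 + u'v/c²)
= (0.212 + 0.854)/(1 + 0.212×0.854) = 1.066/1.18105 = 0.9026

u ≈ 0.9026c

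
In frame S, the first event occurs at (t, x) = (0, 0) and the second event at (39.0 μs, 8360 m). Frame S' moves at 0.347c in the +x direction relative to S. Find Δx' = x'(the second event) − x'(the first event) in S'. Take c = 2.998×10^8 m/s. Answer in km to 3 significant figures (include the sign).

Δx' ≈ 4.59 km

γ = 1/√(1 − 0.347²) = 1.0663
Δx' = γ(Δx − vΔt) = 1.0663 × (8360 m − 0.347×(2.998×10^8 m/s)×39.0×10^-6 s)
= 1.0663 × (4302.8 m) = 4.59 km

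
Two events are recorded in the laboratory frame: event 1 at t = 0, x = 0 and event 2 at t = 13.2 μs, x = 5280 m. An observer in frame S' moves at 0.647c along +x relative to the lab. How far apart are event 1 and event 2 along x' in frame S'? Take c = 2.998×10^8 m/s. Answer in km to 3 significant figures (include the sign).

Δx' ≈ 3.57 km

γ = 1/√(1 − 0.647²) = 1.3115
Δx' = γ(Δx − vΔt) = 1.3115 × (5280 m − 0.647×(2.998×10^8 m/s)×13.2×10^-6 s)
= 1.3115 × (2719.6 m) = 3.57 km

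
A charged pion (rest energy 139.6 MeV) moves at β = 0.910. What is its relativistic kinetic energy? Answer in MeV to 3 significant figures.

K ≈ 197 MeV

γ = 1/√(1 − 0.910²) = 2.4119
K = (γ − 1)m₀c² = (2.4119 − 1) × 139.6 MeV = 1.4119 × 139.6 MeV = 197 MeV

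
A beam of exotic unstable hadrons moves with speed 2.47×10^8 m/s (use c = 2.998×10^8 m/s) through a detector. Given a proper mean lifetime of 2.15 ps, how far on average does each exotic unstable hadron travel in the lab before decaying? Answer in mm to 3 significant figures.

β = v/c = 2.47×10^8 / 2.998×10^8 = 0.82388
γ = 1/√(1 − 0.82388²) = 1.7644
Dilated lifetime: Δt = γτ₀ = 1.7644 × 2.15 ps = 3.7935 ps
d = vΔt = 0.82388c × 3.7935 ps = 2.4700×10^8 m/s × 3.7935×10^-12 s = 0.937 mm

d ≈ 0.937 mm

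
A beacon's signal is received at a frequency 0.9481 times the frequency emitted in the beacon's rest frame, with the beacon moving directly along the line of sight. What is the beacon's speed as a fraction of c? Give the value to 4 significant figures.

f_obs/f_src = √((1−β)/(1+β)) = 0.9481  ⇒  (1−β)/(1+β) = 0.898894
β = |1 − D²|/(1 + D²) = |1 − 0.898894|/(1 + 0.898894) = 0.05324

β ≈ 0.05324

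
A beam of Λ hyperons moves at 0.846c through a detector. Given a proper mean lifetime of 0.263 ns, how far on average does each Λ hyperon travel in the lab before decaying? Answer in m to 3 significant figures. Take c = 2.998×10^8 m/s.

d ≈ 0.125 m

γ = 1/√(1 − 0.846²) = 1.8755
Dilated lifetime: Δt = γτ₀ = 1.8755 × 0.263 ns = 0.49326 ns
d = vΔt = 0.846c × 0.49326 ns = 2.5363×10^8 m/s × 4.9326×10^-10 s = 0.125 m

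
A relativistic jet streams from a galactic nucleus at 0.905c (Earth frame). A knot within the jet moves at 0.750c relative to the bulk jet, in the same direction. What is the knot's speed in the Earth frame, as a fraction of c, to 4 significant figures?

Relativistic velocity addition: u = (u' + v)/(1 + u'v/c²)
= (0.750 + 0.905)/(1 + 0.750×0.905) = 1.655/1.67875 = 0.9859

u ≈ 0.9859c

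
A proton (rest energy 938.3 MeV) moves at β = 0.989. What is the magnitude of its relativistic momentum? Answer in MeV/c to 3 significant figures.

p ≈ 6270 MeV/c

γ = 1/√(1 − 0.989²) = 6.7606
p = γβm₀c = 6.7606 × 0.989 × 938.3 MeV/c = 6270 MeV/c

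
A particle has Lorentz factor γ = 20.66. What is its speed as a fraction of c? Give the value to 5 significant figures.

β ≈ 0.99883

β = √(1 − 1/γ²) = √(1 − 1/20.66²) = √(0.9976572) = 0.99883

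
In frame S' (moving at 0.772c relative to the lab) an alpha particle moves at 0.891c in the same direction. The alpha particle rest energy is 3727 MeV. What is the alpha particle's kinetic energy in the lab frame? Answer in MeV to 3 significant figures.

u_lab = (0.891 + 0.772)/(1 + 0.891×0.772) = 0.985276
γ = 1/√(1 − 0.985276²) = 5.8489
K = (γ − 1)m₀c² = (5.8489 − 1) × 3727 = 4.8489 × 3727 = 18100 MeV

K ≈ 18100 MeV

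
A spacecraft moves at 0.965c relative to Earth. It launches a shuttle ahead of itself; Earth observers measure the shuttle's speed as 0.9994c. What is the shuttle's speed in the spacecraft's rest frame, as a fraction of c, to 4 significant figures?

Inverse velocity addition: u' = (u − v)/(1 − uv/c²)
= (0.9994 − 0.965)/(1 − 0.9994×0.965) = 0.03440/0.0355790 = 0.9669

u' ≈ 0.9669c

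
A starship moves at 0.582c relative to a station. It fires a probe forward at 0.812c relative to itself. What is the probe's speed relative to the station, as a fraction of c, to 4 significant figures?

Relativistic velocity addition: u = (u' + v)/(1 + u'v/c²)
= (0.812 + 0.582)/(1 + 0.812×0.582) = 1.394/1.47258 = 0.9466

u ≈ 0.9466c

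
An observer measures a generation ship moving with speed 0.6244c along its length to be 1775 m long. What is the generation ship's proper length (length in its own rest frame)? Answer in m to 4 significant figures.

L₀ ≈ 2272 m

γ = 1/√(1 − 0.6244²) = 1.28024
L₀ = γL = 1.28024 × 1775 = 2272 m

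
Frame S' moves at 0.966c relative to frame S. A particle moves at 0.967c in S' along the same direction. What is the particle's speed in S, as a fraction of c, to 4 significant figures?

u ≈ 0.9994c

Relativistic velocity addition: u = (u' + v)/(1 + u'v/c²)
= (0.967 + 0.966)/(1 + 0.967×0.966) = 1.933/1.93412 = 0.9994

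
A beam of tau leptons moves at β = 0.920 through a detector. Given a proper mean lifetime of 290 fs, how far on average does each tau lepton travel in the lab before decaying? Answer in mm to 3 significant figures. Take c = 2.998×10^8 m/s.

γ = 1/√(1 − 0.920²) = 2.5516
Dilated lifetime: Δt = γτ₀ = 2.5516 × 290 fs = 739.95 fs
d = vΔt = 0.920c × 739.95 fs = 2.7582×10^8 m/s × 7.3995×10^-13 s = 0.204 mm

d ≈ 0.204 mm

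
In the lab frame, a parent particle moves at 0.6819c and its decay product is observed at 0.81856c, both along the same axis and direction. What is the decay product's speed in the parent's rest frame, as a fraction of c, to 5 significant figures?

Inverse velocity addition: u' = (u − v)/(1 − uv/c²)
= (0.81856 − 0.6819)/(1 − 0.81856×0.6819) = 0.13666/0.4418239 = 0.30931

u' ≈ 0.30931c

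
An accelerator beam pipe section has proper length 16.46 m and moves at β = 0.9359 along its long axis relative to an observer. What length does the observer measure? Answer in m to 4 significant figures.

γ = 1/√(1 − 0.9359²) = 2.83877
Length contraction: L = L₀/γ = 16.46/2.83877 = 5.798 m

L ≈ 5.798 m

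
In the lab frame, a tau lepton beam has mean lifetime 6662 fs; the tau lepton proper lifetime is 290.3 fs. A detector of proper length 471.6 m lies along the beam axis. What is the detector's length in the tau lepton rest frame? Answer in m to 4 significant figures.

Time dilation ⇒ γ = Δt/τ₀ = 6662/290.3 = 22.9487
Length contraction: L = L₀/γ = 471.6/22.9487 = 20.55 m

L ≈ 20.55 m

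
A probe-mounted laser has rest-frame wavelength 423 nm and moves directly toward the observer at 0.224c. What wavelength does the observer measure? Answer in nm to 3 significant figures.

λ_obs ≈ 337 nm

Relativistic Doppler: λ_obs = λ_src √((1−β)/(1+β))
= 423 × √(0.77600/1.2240) = 423 × 0.79623 = 337 nm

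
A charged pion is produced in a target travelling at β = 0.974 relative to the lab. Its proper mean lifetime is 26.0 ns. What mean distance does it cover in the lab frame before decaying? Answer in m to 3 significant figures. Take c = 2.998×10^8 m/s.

γ = 1/√(1 − 0.974²) = 4.4141
Dilated lifetime: Δt = γτ₀ = 4.4141 × 26.0 ns = 114.77 ns
d = vΔt = 0.974c × 114.77 ns = 2.9201×10^8 m/s × 1.1477×10^-7 s = 33.5 m

d ≈ 33.5 m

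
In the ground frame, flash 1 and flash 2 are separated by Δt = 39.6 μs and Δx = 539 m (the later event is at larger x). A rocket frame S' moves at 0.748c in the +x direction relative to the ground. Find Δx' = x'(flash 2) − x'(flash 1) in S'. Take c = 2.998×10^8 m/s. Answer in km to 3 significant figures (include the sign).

γ = 1/√(1 − 0.748²) = 1.5067
Δx' = γ(Δx − vΔt) = 1.5067 × (539 m − 0.748×(2.998×10^8 m/s)×39.6×10^-6 s)
= 1.5067 × (-8341.3 m) = -12.6 km

Δx' ≈ -12.6 km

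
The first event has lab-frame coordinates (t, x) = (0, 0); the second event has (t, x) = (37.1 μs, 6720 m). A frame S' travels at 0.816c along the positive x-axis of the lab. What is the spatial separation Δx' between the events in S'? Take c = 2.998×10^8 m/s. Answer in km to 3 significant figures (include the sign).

Δx' ≈ -4.08 km

γ = 1/√(1 − 0.816²) = 1.7299
Δx' = γ(Δx − vΔt) = 1.7299 × (6720 m − 0.816×(2.998×10^8 m/s)×37.1×10^-6 s)
= 1.7299 × (-2356.0 m) = -4.08 km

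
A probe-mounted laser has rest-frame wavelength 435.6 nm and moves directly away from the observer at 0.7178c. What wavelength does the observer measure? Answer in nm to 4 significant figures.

λ_obs ≈ 1075 nm

Relativistic Doppler: λ_obs = λ_src √((1+β)/(1−β))
= 435.6 × √(1.71780/0.282200) = 435.6 × 2.46722 = 1075 nm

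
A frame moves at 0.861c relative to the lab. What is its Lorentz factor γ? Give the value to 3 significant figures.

γ = 1/√(1 − β²) = 1/√(1 − 0.861²) = 1/√(0.25868) = 1.97

γ ≈ 1.97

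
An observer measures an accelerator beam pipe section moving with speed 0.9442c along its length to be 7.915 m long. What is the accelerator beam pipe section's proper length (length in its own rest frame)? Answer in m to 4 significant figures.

γ = 1/√(1 − 0.9442²) = 3.03607
L₀ = γL = 3.03607 × 7.915 = 24.03 m

L₀ ≈ 24.03 m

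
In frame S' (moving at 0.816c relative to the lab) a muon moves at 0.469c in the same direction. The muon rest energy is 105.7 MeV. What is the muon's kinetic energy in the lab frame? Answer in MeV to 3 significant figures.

u_lab = (0.469 + 0.816)/(1 + 0.469×0.816) = 0.929338
γ = 1/√(1 − 0.929338²) = 2.7083
K = (γ − 1)m₀c² = (2.7083 − 1) × 105.7 = 1.7083 × 105.7 = 181 MeV

K ≈ 181 MeV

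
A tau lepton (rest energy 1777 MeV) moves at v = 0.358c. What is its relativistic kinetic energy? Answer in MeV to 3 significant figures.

K ≈ 126 MeV

γ = 1/√(1 − 0.358²) = 1.0710
K = (γ − 1)m₀c² = (1.0710 − 1) × 1777 MeV = 0.070983 × 1777 MeV = 126 MeV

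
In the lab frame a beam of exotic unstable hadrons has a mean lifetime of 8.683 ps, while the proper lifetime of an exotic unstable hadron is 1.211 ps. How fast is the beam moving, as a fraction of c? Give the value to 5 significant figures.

β ≈ 0.99023

γ = Δt/τ₀ = 8.683/1.211 = 7.170107
β = √(1 − 1/γ²) = √(1 − 1/7.170107²) = 0.99023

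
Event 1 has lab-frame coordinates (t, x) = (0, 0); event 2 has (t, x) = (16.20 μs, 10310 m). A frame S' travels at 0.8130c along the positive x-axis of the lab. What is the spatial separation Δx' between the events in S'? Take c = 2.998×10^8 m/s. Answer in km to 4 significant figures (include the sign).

γ = 1/√(1 − 0.8130²) = 1.71743
Δx' = γ(Δx − vΔt) = 1.71743 × (10310 m − 0.8130×(2.998×10^8 m/s)×16.20×10^-6 s)
= 1.71743 × (6361.45 m) = 10.93 km

Δx' ≈ 10.93 km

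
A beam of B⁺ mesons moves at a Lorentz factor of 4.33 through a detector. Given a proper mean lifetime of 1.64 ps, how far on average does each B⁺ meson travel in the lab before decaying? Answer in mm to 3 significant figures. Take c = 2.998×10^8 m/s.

d ≈ 2.07 mm

β = √(1 − 1/γ²) = √(1 − 1/4.33²) = 0.97297
Dilated lifetime: Δt = γτ₀ = 4.33 × 1.64 ps = 7.1012 ps
d = vΔt = 0.97297c × 7.1012 ps = 2.9170×10^8 m/s × 7.1012×10^-12 s = 2.07 mm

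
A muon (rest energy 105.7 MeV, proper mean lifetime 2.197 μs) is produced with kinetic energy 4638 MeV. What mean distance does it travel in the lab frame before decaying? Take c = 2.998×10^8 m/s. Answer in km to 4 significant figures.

γ = 1 + K/(m₀c²) = 1 + 4638/105.7 = 44.8789
β = √(1 − 1/γ²) = 0.999752
Dilated lifetime: γτ₀ = 44.8789 × 2.197 μs = 98.5989 μs
d = βc·γτ₀ = 0.999752 × (2.998×10^8 m/s) × 9.85989×10^-5 s = 29.55 km

d ≈ 29.55 km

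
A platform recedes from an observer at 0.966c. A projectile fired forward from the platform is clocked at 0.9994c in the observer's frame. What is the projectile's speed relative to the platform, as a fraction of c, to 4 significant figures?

u' ≈ 0.9659c

Inverse velocity addition: u' = (u − v)/(1 − uv/c²)
= (0.9994 − 0.966)/(1 − 0.9994×0.966) = 0.03340/0.0345796 = 0.9659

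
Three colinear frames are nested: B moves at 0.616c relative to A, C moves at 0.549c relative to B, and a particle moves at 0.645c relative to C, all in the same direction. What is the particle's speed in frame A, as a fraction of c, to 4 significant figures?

u ≈ 0.9706c

Compose boost 2: (0.549 + 0.616)/(1 + 0.549×0.616) = 1.165/1.33818 = 0.870583
Compose boost 3: (0.645 + 0.870583)/(1 + 0.645×0.870583) = 1.51558/1.56153 = 0.9706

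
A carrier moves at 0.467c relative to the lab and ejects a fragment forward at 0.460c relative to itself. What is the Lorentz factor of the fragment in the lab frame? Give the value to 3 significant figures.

u_lab = (0.460 + 0.467)/(1 + 0.460×0.467) = 0.9270/1.21482 = 0.763076
γ = 1/√(1 − 0.763076²) = 1.55

γ ≈ 1.55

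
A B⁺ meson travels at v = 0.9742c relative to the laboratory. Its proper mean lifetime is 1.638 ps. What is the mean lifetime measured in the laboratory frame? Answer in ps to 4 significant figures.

Δt ≈ 7.258 ps

γ = 1/√(1 − 0.9742²) = 4.43093
Time dilation: Δt = γτ₀ = 4.43093 × 1.638 ps = 7.258 ps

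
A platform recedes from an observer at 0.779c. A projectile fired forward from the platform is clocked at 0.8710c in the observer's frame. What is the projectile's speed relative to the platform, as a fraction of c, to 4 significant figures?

Inverse velocity addition: u' = (u − v)/(1 − uv/c²)
= (0.8710 − 0.779)/(1 − 0.8710×0.779) = 0.09200/0.321491 = 0.2862

u' ≈ 0.2862c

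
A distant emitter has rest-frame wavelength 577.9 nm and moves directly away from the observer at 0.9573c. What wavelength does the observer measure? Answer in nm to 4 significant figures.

Relativistic Doppler: λ_obs = λ_src √((1+β)/(1−β))
= 577.9 × √(1.95730/0.0427000) = 577.9 × 6.77041 = 3913 nm

λ_obs ≈ 3913 nm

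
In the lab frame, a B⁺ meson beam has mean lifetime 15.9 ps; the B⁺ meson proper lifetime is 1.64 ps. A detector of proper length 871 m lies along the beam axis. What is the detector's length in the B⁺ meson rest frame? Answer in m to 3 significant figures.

Time dilation ⇒ γ = Δt/τ₀ = 15.9/1.64 = 9.6951
Length contraction: L = L₀/γ = 871/9.6951 = 89.8 m

L ≈ 89.8 m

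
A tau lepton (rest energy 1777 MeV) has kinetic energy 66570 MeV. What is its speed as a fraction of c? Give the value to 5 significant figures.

γ = 1 + K/(m₀c²) = 1 + 66570/1777 = 38.46201
β = √(1 − 1/γ²) = 0.99966

β ≈ 0.99966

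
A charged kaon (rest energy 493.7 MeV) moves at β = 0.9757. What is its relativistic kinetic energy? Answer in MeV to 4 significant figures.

K ≈ 1759 MeV

γ = 1/√(1 − 0.9757²) = 4.56390
K = (γ − 1)m₀c² = (4.56390 − 1) × 493.7 MeV = 3.56390 × 493.7 MeV = 1759 MeV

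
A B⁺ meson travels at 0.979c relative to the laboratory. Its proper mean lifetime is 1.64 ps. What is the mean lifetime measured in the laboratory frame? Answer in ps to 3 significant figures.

Δt ≈ 8.04 ps

γ = 1/√(1 − 0.979²) = 4.9053
Time dilation: Δt = γτ₀ = 4.9053 × 1.64 ps = 8.04 ps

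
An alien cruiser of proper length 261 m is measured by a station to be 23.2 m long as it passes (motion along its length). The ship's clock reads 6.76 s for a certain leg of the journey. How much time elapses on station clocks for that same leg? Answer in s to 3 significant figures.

Length contraction ⇒ γ = L₀/L = 261/23.2 = 11.250
Time dilation: Δt = γτ₀ = 11.250 × 6.76 s = 76.0 s

Δt ≈ 76.0 s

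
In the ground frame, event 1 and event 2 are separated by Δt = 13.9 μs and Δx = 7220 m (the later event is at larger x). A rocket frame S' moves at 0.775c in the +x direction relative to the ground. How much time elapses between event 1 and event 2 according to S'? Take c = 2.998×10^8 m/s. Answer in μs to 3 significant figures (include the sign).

γ = 1/√(1 − 0.775²) = 1.5824
Δt' = γ(Δt − vΔx/c²) = 1.5824 × (13.9 μs − 0.775×7220 m / (2.998×10^8 m/s))
= 1.5824 × (-4.7641 μs) = -7.54 μs

Δt' ≈ -7.54 μs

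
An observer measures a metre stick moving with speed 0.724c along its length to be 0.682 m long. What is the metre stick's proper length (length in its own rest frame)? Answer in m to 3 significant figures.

γ = 1/√(1 − 0.724²) = 1.4497
L₀ = γL = 1.4497 × 0.682 = 0.989 m

L₀ ≈ 0.989 m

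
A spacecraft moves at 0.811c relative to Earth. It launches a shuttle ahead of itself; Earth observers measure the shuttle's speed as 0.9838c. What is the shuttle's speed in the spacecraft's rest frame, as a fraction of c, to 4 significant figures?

u' ≈ 0.8549c

Inverse velocity addition: u' = (u − v)/(1 − uv/c²)
= (0.9838 − 0.811)/(1 − 0.9838×0.811) = 0.1728/0.202138 = 0.8549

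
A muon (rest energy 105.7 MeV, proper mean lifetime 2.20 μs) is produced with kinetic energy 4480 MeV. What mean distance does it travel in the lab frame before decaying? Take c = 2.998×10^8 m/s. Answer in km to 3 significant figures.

γ = 1 + K/(m₀c²) = 1 + 4480/105.7 = 43.384
β = √(1 − 1/γ²) = 0.99973
Dilated lifetime: γτ₀ = 43.384 × 2.20 μs = 95.445 μs
d = βc·γτ₀ = 0.99973 × (2.998×10^8 m/s) × 9.5445×10^-5 s = 28.6 km

d ≈ 28.6 km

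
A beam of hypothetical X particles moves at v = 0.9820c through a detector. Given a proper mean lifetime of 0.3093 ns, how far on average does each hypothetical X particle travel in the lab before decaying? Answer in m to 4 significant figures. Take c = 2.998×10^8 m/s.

d ≈ 0.4821 m

γ = 1/√(1 − 0.9820²) = 5.29434
Dilated lifetime: Δt = γτ₀ = 5.29434 × 0.3093 ns = 1.63754 ns
d = vΔt = 0.9820c × 1.63754 ns = 2.94404×10^8 m/s × 1.63754×10^-9 s = 0.4821 m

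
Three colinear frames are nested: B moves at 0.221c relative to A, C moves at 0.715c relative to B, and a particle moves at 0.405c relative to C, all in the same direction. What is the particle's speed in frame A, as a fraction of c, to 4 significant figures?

u ≈ 0.9141c

Compose boost 2: (0.715 + 0.221)/(1 + 0.715×0.221) = 0.9360/1.15802 = 0.808280
Compose boost 3: (0.405 + 0.808280)/(1 + 0.405×0.808280) = 1.21328/1.32735 = 0.9141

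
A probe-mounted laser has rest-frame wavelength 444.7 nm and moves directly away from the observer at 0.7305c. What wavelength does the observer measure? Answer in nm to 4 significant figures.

λ_obs ≈ 1127 nm

Relativistic Doppler: λ_obs = λ_src √((1+β)/(1−β))
= 444.7 × √(1.73050/0.269500) = 444.7 × 2.53400 = 1127 nm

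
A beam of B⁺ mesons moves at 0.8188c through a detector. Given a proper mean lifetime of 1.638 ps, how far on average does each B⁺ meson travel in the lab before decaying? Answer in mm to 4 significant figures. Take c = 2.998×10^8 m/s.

d ≈ 0.7004 mm

γ = 1/√(1 − 0.8188²) = 1.74192
Dilated lifetime: Δt = γτ₀ = 1.74192 × 1.638 ps = 2.85327 ps
d = vΔt = 0.8188c × 2.85327 ps = 2.45476×10^8 m/s × 2.85327×10^-12 s = 0.7004 mm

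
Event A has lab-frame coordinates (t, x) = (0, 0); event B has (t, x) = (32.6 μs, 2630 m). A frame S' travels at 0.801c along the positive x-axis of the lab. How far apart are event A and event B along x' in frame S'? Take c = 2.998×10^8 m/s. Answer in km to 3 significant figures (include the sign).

Δx' ≈ -8.68 km

γ = 1/√(1 − 0.801²) = 1.6704
Δx' = γ(Δx − vΔt) = 1.6704 × (2630 m − 0.801×(2.998×10^8 m/s)×32.6×10^-6 s)
= 1.6704 × (-5198.6 m) = -8.68 km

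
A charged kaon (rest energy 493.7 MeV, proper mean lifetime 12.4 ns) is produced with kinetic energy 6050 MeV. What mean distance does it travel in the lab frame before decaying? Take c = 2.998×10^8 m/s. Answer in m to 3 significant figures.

d ≈ 49.1 m

γ = 1 + K/(m₀c²) = 1 + 6050/493.7 = 13.254
β = √(1 − 1/γ²) = 0.99715
Dilated lifetime: γτ₀ = 13.254 × 12.4 ns = 164.35 ns
d = βc·γτ₀ = 0.99715 × (2.998×10^8 m/s) × 1.6435×10^-7 s = 49.1 m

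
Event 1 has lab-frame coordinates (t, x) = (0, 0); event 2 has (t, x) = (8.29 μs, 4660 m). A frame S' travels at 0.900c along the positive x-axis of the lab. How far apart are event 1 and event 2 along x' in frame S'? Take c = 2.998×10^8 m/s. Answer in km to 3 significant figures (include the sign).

Δx' ≈ 5.56 km

γ = 1/√(1 − 0.900²) = 2.2942
Δx' = γ(Δx − vΔt) = 2.2942 × (4660 m − 0.900×(2.998×10^8 m/s)×8.29×10^-6 s)
= 2.2942 × (2423.2 m) = 5.56 km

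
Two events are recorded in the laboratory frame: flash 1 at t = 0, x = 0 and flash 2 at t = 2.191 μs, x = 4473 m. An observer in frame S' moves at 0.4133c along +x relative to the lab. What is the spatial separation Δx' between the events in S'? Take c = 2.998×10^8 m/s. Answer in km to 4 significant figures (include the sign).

Δx' ≈ 4.614 km

γ = 1/√(1 − 0.4133²) = 1.09818
Δx' = γ(Δx − vΔt) = 1.09818 × (4473 m − 0.4133×(2.998×10^8 m/s)×2.191×10^-6 s)
= 1.09818 × (4201.52 m) = 4.614 km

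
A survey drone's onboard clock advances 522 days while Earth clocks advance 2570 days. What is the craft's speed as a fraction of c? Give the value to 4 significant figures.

β ≈ 0.9792

γ = Δt/τ₀ = 2570/522 = 4.92337
β = √(1 − 1/γ²) = √(1 − 1/4.92337²) = 0.9792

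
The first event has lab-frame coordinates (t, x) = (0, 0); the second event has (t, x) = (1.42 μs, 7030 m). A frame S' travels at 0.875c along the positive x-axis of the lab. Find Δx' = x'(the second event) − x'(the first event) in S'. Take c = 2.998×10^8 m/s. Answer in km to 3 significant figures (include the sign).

Δx' ≈ 13.8 km

γ = 1/√(1 − 0.875²) = 2.0656
Δx' = γ(Δx − vΔt) = 2.0656 × (7030 m − 0.875×(2.998×10^8 m/s)×1.42×10^-6 s)
= 2.0656 × (6657.5 m) = 13.8 km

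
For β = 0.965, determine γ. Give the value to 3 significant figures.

γ ≈ 3.81

γ = 1/√(1 − β²) = 1/√(1 − 0.965²) = 1/√(0.068775) = 3.81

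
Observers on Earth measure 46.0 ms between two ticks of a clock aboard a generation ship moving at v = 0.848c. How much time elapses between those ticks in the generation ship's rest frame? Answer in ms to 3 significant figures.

τ₀ ≈ 24.4 ms

γ = 1/√(1 − 0.848²) = 1.8868
Proper time: τ₀ = Δt/γ = 46.0/1.8868 = 24.4 ms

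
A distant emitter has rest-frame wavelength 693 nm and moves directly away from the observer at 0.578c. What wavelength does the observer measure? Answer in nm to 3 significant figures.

λ_obs ≈ 1340 nm

Relativistic Doppler: λ_obs = λ_src √((1+β)/(1−β))
= 693 × √(1.5780/0.42200) = 693 × 1.9337 = 1340 nm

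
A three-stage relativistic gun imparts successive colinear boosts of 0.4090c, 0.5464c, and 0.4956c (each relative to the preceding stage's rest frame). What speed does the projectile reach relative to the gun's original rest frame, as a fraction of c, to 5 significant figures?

Compose boost 2: (0.5464 + 0.4090)/(1 + 0.5464×0.4090) = 0.95540/1.223478 = 0.7808888
Compose boost 3: (0.4956 + 0.7808888)/(1 + 0.4956×0.7808888) = 1.276489/1.387009 = 0.92032

u ≈ 0.92032c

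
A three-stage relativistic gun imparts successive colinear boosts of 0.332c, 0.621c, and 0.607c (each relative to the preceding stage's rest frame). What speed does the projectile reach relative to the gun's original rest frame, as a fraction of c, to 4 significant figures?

u ≈ 0.9442c

Compose boost 2: (0.621 + 0.332)/(1 + 0.621×0.332) = 0.9530/1.20617 = 0.790103
Compose boost 3: (0.607 + 0.790103)/(1 + 0.607×0.790103) = 1.39710/1.47959 = 0.9442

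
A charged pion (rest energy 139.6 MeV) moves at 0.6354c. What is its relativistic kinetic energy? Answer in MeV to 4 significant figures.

K ≈ 41.19 MeV

γ = 1/√(1 − 0.6354²) = 1.29503
K = (γ − 1)m₀c² = (1.29503 − 1) × 139.6 MeV = 0.295030 × 139.6 MeV = 41.19 MeV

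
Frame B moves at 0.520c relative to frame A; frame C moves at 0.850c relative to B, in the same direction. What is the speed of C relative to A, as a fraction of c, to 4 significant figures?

u ≈ 0.9501c

Compose boost 2: (0.850 + 0.520)/(1 + 0.850×0.520) = 1.370/1.44200 = 0.9501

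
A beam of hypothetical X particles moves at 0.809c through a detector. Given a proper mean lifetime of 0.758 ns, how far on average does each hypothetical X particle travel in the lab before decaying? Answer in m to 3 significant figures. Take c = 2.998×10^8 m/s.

d ≈ 0.313 m

γ = 1/√(1 − 0.809²) = 1.7012
Dilated lifetime: Δt = γτ₀ = 1.7012 × 0.758 ns = 1.2895 ns
d = vΔt = 0.809c × 1.2895 ns = 2.4254×10^8 m/s × 1.2895×10^-9 s = 0.313 m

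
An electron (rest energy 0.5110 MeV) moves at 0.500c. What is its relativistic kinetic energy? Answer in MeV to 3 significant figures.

γ = 1/√(1 − 0.500²) = 1.1547
K = (γ − 1)m₀c² = (1.1547 − 1) × 0.5110 MeV = 0.15470 × 0.5110 MeV = 0.0791 MeV

K ≈ 0.0791 MeV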